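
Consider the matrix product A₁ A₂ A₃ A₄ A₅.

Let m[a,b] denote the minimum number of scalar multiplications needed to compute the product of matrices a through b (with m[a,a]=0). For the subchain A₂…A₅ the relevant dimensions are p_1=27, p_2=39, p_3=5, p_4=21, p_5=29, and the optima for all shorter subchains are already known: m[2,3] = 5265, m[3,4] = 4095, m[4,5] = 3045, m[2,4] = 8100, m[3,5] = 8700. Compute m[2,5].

12225

m[2,5] = min over k∈[2,4] of m[2,k]+m[k+1,5]+p_{1}·p_k·p_{5}.
k=2: 0 + 8700 + 27·39·29 = 39237; k=3: 5265 + 3045 + 27·5·29 = 12225; k=4: 8100 + 0 + 27·21·29 = 24543.
Minimum: 12225 at k=3.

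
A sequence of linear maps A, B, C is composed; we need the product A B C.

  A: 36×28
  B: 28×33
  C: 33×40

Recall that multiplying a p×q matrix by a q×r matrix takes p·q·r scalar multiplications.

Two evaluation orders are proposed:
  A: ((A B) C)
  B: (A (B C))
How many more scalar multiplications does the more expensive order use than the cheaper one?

3504

Order A = ((A B) C): (A B): 36×28 by 28×33 → 36×33, cost 36·28·33 = 33264; ((A B) C): 36×33 by 33×40 → 36×40, cost 36·33·40 = 47520; cumulative 80784. Total 80784.
Order B = (A (B C)): (B C): 28×33 by 33×40 → 28×40, cost 28·33·40 = 36960; (A (B C)): 36×28 by 28×40 → 36×40, cost 36·28·40 = 40320; cumulative 77280. Total 77280.
Difference: |80784 − 77280| = 3504.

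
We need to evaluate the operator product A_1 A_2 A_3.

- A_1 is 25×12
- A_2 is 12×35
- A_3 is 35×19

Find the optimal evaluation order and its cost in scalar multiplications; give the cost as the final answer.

(A_1 (A_2 A_3)): cost 13680.
((A_1 A_2) A_3): cost 27125.
Optimal: (A_1 (A_2 A_3)) with cost 13680.

13680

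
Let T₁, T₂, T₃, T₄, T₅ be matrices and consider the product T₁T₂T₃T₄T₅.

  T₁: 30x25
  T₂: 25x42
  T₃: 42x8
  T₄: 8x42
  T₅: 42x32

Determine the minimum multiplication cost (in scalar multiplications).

32832

Adjacent pairs: T₁T₂ = 30·25·42 = 31500; T₂T₃ = 25·42·8 = 8400; T₃T₄ = 42·8·42 = 14112; T₄T₅ = 8·42·32 = 10752.
Length 3: T₁..T₃: k=1: 0+8400+30·25·8=14400; k=2: 31500+0+30·42·8=41580 → min 14400 | T₂..T₄: k=2: 0+14112+25·42·42=58212; k=3: 8400+0+25·8·42=16800 → min 16800 | T₃..T₅: k=3: 0+10752+42·8·32=21504; k=4: 14112+0+42·42·32=70560 → min 21504.
Length 4: T₁..T₄: k=1: 0+16800+30·25·42=48300; k=2: 31500+14112+30·42·42=98532; k=3: 14400+0+30·8·42=24480 → min 24480 | T₂..T₅: k=2: 0+21504+25·42·32=55104; k=3: 8400+10752+25·8·32=25552; k=4: 16800+0+25·42·32=50400 → min 25552.
Length 5: T₁..T₅: k=1: 0+25552+30·25·32=49552; k=2: 31500+21504+30·42·32=93324; k=3: 14400+10752+30·8·32=32832; k=4: 24480+0+30·42·32=64800 → min 32832.
Optimal order: ((T₁(T₂T₃))(T₄T₅)) with cost 32832.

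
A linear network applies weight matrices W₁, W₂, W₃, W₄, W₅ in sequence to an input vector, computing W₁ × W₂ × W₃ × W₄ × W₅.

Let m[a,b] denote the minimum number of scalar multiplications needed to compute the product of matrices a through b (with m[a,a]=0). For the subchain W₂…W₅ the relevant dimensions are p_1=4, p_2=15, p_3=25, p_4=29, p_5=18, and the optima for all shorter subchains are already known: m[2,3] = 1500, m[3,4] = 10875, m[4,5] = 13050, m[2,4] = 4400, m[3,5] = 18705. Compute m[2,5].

m[2,5] = min over k∈[2,4] of m[2,k]+m[k+1,5]+p_{1}·p_k·p_{5}.
k=2: 0 + 18705 + 4·15·18 = 19785; k=3: 1500 + 13050 + 4·25·18 = 16350; k=4: 4400 + 0 + 4·29·18 = 6488.
Minimum: 6488 at k=4.

6488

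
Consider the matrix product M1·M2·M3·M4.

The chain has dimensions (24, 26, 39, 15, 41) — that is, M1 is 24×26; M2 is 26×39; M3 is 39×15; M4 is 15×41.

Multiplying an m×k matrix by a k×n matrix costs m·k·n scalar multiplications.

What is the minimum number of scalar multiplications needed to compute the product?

39330

Adjacent pairs: M1M2 = 24·26·39 = 24336; M2M3 = 26·39·15 = 15210; M3M4 = 39·15·41 = 23985.
Length 3: M1..M3: k=1: 0+15210+24·26·15=24570; k=2: 24336+0+24·39·15=38376 → min 24570 | M2..M4: k=2: 0+23985+26·39·41=65559; k=3: 15210+0+26·15·41=31200 → min 31200.
Length 4: M1..M4: k=1: 0+31200+24·26·41=56784; k=2: 24336+23985+24·39·41=86697; k=3: 24570+0+24·15·41=39330 → min 39330.
Optimal order: ((M1·(M2·M3))·M4) with cost 39330.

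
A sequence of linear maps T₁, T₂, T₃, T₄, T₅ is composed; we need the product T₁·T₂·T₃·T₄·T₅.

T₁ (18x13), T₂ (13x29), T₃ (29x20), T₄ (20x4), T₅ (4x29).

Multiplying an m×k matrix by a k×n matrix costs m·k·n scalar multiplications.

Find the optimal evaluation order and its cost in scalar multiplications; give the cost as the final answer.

Adjacent pairs: T₁T₂ = 18·13·29 = 6786; T₂T₃ = 13·29·20 = 7540; T₃T₄ = 29·20·4 = 2320; T₄T₅ = 20·4·29 = 2320.
Length 3: T₁..T₃: k=1: 0+7540+18·13·20=12220; k=2: 6786+0+18·29·20=17226 → min 12220 | T₂..T₄: k=2: 0+2320+13·29·4=3828; k=3: 7540+0+13·20·4=8580 → min 3828 | T₃..T₅: k=3: 0+2320+29·20·29=19140; k=4: 2320+0+29·4·29=5684 → min 5684.
Length 4: T₁..T₄: k=1: 0+3828+18·13·4=4764; k=2: 6786+2320+18·29·4=11194; k=3: 12220+0+18·20·4=13660 → min 4764 | T₂..T₅: k=2: 0+5684+13·29·29=16617; k=3: 7540+2320+13·20·29=17400; k=4: 3828+0+13·4·29=5336 → min 5336.
Length 5: T₁..T₅: k=1: 0+5336+18·13·29=12122; k=2: 6786+5684+18·29·29=27608; k=3: 12220+2320+18·20·29=24980; k=4: 4764+0+18·4·29=6852 → min 6852.
Optimal parenthesization: ((T₁·(T₂·(T₃·T₄)))·T₅) with cost 6852.

6852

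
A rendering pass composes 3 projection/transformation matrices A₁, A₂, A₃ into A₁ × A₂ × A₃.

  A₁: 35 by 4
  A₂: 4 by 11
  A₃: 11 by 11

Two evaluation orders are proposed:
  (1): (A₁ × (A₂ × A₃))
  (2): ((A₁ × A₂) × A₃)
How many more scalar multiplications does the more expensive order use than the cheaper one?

Order (1) = (A₁ × (A₂ × A₃)): (A₂ × A₃): 4×11 by 11×11 → 4×11, cost 4·11·11 = 484; (A₁ × (A₂ × A₃)): 35×4 by 4×11 → 35×11, cost 35·4·11 = 1540; cumulative 2024. Total 2024.
Order (2) = ((A₁ × A₂) × A₃): (A₁ × A₂): 35×4 by 4×11 → 35×11, cost 35·4·11 = 1540; ((A₁ × A₂) × A₃): 35×11 by 11×11 → 35×11, cost 35·11·11 = 4235; cumulative 5775. Total 5775.
Difference: |2024 − 5775| = 3751.

3751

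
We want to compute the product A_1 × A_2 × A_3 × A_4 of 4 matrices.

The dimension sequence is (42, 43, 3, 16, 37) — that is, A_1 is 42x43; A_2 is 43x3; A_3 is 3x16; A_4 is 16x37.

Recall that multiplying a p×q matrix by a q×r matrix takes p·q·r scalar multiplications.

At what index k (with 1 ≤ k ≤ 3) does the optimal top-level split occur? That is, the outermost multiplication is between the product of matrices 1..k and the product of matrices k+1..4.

Adjacent pairs: A_1A_2 = 42·43·3 = 5418; A_2A_3 = 43·3·16 = 2064; A_3A_4 = 3·16·37 = 1776.
Length 3: A_1..A_3: k=1: 0+2064+42·43·16=30960; k=2: 5418+0+42·3·16=7434 → min 7434 | A_2..A_4: k=2: 0+1776+43·3·37=6549; k=3: 2064+0+43·16·37=27520 → min 6549.
Top-level splits: k=1: (A_1..A_1)·(A_2..A_4) → 0+6549+42·43·37 = 73371; k=2: (A_1..A_2)·(A_3..A_4) → 5418+1776+42·3·37 = 11856; k=3: (A_1..A_3)·(A_4..A_4) → 7434+0+42·16·37 = 32298.
Best split is after A_2, i.e. k = 2.

2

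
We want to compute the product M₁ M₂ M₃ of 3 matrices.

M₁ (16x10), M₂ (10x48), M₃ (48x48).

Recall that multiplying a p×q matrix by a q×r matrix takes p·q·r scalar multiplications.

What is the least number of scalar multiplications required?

30720

Order (M₁ (M₂ M₃)): (M₂ M₃): 10×48 by 48×48 → 10×48, cost 10·48·48 = 23040; (M₁ (M₂ M₃)): 16×10 by 10×48 → 16×48, cost 16·10·48 = 7680; cumulative 30720. Total 30720.
Order ((M₁ M₂) M₃): (M₁ M₂): 16×10 by 10×48 → 16×48, cost 16·10·48 = 7680; ((M₁ M₂) M₃): 16×48 by 48×48 → 16×48, cost 16·48·48 = 36864; cumulative 44544. Total 44544.
Minimum: 30720.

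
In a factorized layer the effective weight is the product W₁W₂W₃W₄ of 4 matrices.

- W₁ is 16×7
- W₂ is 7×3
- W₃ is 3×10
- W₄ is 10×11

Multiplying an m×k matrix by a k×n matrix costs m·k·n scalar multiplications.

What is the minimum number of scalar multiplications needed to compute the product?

Adjacent pairs: W₁W₂ = 16·7·3 = 336; W₂W₃ = 7·3·10 = 210; W₃W₄ = 3·10·11 = 330.
Length 3: W₁..W₃: k=1: 0+210+16·7·10=1330; k=2: 336+0+16·3·10=816 → min 816 | W₂..W₄: k=2: 0+330+7·3·11=561; k=3: 210+0+7·10·11=980 → min 561.
Length 4: W₁..W₄: k=1: 0+561+16·7·11=1793; k=2: 336+330+16·3·11=1194; k=3: 816+0+16·10·11=2576 → min 1194.
Optimal order: ((W₁W₂)(W₃W₄)) with cost 1194.

1194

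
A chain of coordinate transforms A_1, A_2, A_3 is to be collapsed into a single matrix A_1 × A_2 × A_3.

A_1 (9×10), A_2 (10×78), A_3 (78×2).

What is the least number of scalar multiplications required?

Order (A_1 × (A_2 × A_3)): (A_2 × A_3): 10×78 by 78×2 → 10×2, cost 10·78·2 = 1560; (A_1 × (A_2 × A_3)): 9×10 by 10×2 → 9×2, cost 9·10·2 = 180; cumulative 1740. Total 1740.
Order ((A_1 × A_2) × A_3): (A_1 × A_2): 9×10 by 10×78 → 9×78, cost 9·10·78 = 7020; ((A_1 × A_2) × A_3): 9×78 by 78×2 → 9×2, cost 9·78·2 = 1404; cumulative 8424. Total 8424.
Minimum: 1740.

1740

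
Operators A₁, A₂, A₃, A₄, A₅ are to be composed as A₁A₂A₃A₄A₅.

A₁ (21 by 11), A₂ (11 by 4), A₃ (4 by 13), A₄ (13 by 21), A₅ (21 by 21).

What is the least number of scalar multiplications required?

Adjacent pairs: A₁A₂ = 21·11·4 = 924; A₂A₃ = 11·4·13 = 572; A₃A₄ = 4·13·21 = 1092; A₄A₅ = 13·21·21 = 5733.
Length 3: A₁..A₃: k=1: 0+572+21·11·13=3575; k=2: 924+0+21·4·13=2016 → min 2016 | A₂..A₄: k=2: 0+1092+11·4·21=2016; k=3: 572+0+11·13·21=3575 → min 2016 | A₃..A₅: k=3: 0+5733+4·13·21=6825; k=4: 1092+0+4·21·21=2856 → min 2856.
Length 4: A₁..A₄: k=1: 0+2016+21·11·21=6867; k=2: 924+1092+21·4·21=3780; k=3: 2016+0+21·13·21=7749 → min 3780 | A₂..A₅: k=2: 0+2856+11·4·21=3780; k=3: 572+5733+11·13·21=9308; k=4: 2016+0+11·21·21=6867 → min 3780.
Length 5: A₁..A₅: k=1: 0+3780+21·11·21=8631; k=2: 924+2856+21·4·21=5544; k=3: 2016+5733+21·13·21=13482; k=4: 3780+0+21·21·21=13041 → min 5544.
Optimal order: ((A₁A₂)((A₃A₄)A₅)) with cost 5544.

5544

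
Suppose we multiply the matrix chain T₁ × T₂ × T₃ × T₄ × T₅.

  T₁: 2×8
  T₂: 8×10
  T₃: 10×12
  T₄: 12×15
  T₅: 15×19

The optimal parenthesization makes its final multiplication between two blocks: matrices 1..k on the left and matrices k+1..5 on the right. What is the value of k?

4

Adjacent pairs: T₁T₂ = 2·8·10 = 160; T₂T₃ = 8·10·12 = 960; T₃T₄ = 10·12·15 = 1800; T₄T₅ = 12·15·19 = 3420.
Length 3: T₁..T₃: k=1: 0+960+2·8·12=1152; k=2: 160+0+2·10·12=400 → min 400 | T₂..T₄: k=2: 0+1800+8·10·15=3000; k=3: 960+0+8·12·15=2400 → min 2400 | T₃..T₅: k=3: 0+3420+10·12·19=5700; k=4: 1800+0+10·15·19=4650 → min 4650.
Length 4: T₁..T₄: k=1: 0+2400+2·8·15=2640; k=2: 160+1800+2·10·15=2260; k=3: 400+0+2·12·15=760 → min 760 | T₂..T₅: k=2: 0+4650+8·10·19=6170; k=3: 960+3420+8·12·19=6204; k=4: 2400+0+8·15·19=4680 → min 4680.
Top-level splits: k=1: (T₁..T₁)·(T₂..T₅) → 0+4680+2·8·19 = 4984; k=2: (T₁..T₂)·(T₃..T₅) → 160+4650+2·10·19 = 5190; k=3: (T₁..T₃)·(T₄..T₅) → 400+3420+2·12·19 = 4276; k=4: (T₁..T₄)·(T₅..T₅) → 760+0+2·15·19 = 1330.
Best split is after T₄, i.e. k = 4.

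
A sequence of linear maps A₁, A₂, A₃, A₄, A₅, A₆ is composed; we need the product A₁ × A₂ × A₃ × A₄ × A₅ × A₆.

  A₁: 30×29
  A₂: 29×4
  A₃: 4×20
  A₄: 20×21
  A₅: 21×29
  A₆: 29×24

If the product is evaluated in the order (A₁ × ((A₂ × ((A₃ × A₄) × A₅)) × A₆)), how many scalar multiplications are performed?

48544

(A₃ × A₄): 4×20 by 20×21 → 4×21, cost 4·20·21 = 1680
((A₃ × A₄) × A₅): 4×21 by 21×29 → 4×29, cost 4·21·29 = 2436; cumulative 4116
(A₂ × ((A₃ × A₄) × A₅)): 29×4 by 4×29 → 29×29, cost 29·4·29 = 3364; cumulative 7480
((A₂ × ((A₃ × A₄) × A₅)) × A₆): 29×29 by 29×24 → 29×24, cost 29·29·24 = 20184; cumulative 27664
(A₁ × ((A₂ × ((A₃ × A₄) × A₅)) × A₆)): 30×29 by 29×24 → 30×24, cost 30·29·24 = 20880; cumulative 48544
Total: 48544 scalar multiplications.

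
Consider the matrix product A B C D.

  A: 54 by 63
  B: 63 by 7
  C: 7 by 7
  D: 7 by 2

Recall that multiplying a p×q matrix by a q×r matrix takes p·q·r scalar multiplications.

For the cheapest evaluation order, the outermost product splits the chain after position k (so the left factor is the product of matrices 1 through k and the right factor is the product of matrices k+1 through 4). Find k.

1

Adjacent pairs: AB = 54·63·7 = 23814; BC = 63·7·7 = 3087; CD = 7·7·2 = 98.
Length 3: A..C: k=1: 0+3087+54·63·7=26901; k=2: 23814+0+54·7·7=26460 → min 26460 | B..D: k=2: 0+98+63·7·2=980; k=3: 3087+0+63·7·2=3969 → min 980.
Top-level splits: k=1: (A..A)·(B..D) → 0+980+54·63·2 = 7784; k=2: (A..B)·(C..D) → 23814+98+54·7·2 = 24668; k=3: (A..C)·(D..D) → 26460+0+54·7·2 = 27216.
Best split is after A, i.e. k = 1.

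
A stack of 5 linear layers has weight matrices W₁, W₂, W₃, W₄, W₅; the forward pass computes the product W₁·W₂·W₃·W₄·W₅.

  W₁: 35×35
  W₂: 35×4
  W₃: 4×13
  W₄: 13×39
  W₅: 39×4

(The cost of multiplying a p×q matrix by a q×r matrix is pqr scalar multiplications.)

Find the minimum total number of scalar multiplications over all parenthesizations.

7696

Adjacent pairs: W₁W₂ = 35·35·4 = 4900; W₂W₃ = 35·4·13 = 1820; W₃W₄ = 4·13·39 = 2028; W₄W₅ = 13·39·4 = 2028.
Length 3: W₁..W₃: k=1: 0+1820+35·35·13=17745; k=2: 4900+0+35·4·13=6720 → min 6720 | W₂..W₄: k=2: 0+2028+35·4·39=7488; k=3: 1820+0+35·13·39=19565 → min 7488 | W₃..W₅: k=3: 0+2028+4·13·4=2236; k=4: 2028+0+4·39·4=2652 → min 2236.
Length 4: W₁..W₄: k=1: 0+7488+35·35·39=55263; k=2: 4900+2028+35·4·39=12388; k=3: 6720+0+35·13·39=24465 → min 12388 | W₂..W₅: k=2: 0+2236+35·4·4=2796; k=3: 1820+2028+35·13·4=5668; k=4: 7488+0+35·39·4=12948 → min 2796.
Length 5: W₁..W₅: k=1: 0+2796+35·35·4=7696; k=2: 4900+2236+35·4·4=7696; k=3: 6720+2028+35·13·4=10568; k=4: 12388+0+35·39·4=17848 → min 7696.
Optimal order: (W₁·(W₂·(W₃·(W₄·W₅)))) with cost 7696.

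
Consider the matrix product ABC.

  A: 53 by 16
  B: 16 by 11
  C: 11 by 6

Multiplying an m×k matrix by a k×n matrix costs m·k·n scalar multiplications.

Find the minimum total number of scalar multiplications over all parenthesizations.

6144

Order (A(BC)): (BC): 16×11 by 11×6 → 16×6, cost 16·11·6 = 1056; (A(BC)): 53×16 by 16×6 → 53×6, cost 53·16·6 = 5088; cumulative 6144. Total 6144.
Order ((AB)C): (AB): 53×16 by 16×11 → 53×11, cost 53·16·11 = 9328; ((AB)C): 53×11 by 11×6 → 53×6, cost 53·11·6 = 3498; cumulative 12826. Total 12826.
Minimum: 6144.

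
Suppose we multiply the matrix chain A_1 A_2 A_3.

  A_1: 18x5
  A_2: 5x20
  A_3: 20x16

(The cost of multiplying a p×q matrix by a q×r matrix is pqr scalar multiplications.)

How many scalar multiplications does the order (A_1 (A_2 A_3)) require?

(A_2 A_3): 5×20 by 20×16 → 5×16, cost 5·20·16 = 1600
(A_1 (A_2 A_3)): 18×5 by 5×16 → 18×16, cost 18·5·16 = 1440; cumulative 3040
Total: 3040 scalar multiplications.

3040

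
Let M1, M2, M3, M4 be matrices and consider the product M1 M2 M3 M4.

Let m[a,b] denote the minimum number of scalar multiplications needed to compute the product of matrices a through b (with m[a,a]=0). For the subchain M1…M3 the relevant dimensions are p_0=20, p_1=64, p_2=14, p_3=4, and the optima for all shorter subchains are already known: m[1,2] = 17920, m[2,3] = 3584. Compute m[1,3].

8704

m[1,3] = min over k∈[1,2] of m[1,k]+m[k+1,3]+p_{0}·p_k·p_{3}.
k=1: 0 + 3584 + 20·64·4 = 8704; k=2: 17920 + 0 + 20·14·4 = 19040.
Minimum: 8704 at k=1.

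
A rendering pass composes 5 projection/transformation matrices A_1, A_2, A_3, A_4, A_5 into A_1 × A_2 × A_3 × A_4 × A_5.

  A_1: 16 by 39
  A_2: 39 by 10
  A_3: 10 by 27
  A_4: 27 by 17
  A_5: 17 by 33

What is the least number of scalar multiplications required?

21720

Adjacent pairs: A_1A_2 = 16·39·10 = 6240; A_2A_3 = 39·10·27 = 10530; A_3A_4 = 10·27·17 = 4590; A_4A_5 = 27·17·33 = 15147.
Length 3: A_1..A_3: k=1: 0+10530+16·39·27=27378; k=2: 6240+0+16·10·27=10560 → min 10560 | A_2..A_4: k=2: 0+4590+39·10·17=11220; k=3: 10530+0+39·27·17=28431 → min 11220 | A_3..A_5: k=3: 0+15147+10·27·33=24057; k=4: 4590+0+10·17·33=10200 → min 10200.
Length 4: A_1..A_4: k=1: 0+11220+16·39·17=21828; k=2: 6240+4590+16·10·17=13550; k=3: 10560+0+16·27·17=17904 → min 13550 | A_2..A_5: k=2: 0+10200+39·10·33=23070; k=3: 10530+15147+39·27·33=60426; k=4: 11220+0+39·17·33=33099 → min 23070.
Length 5: A_1..A_5: k=1: 0+23070+16·39·33=43662; k=2: 6240+10200+16·10·33=21720; k=3: 10560+15147+16·27·33=39963; k=4: 13550+0+16·17·33=22526 → min 21720.
Optimal order: ((A_1 × A_2) × ((A_3 × A_4) × A_5)) with cost 21720.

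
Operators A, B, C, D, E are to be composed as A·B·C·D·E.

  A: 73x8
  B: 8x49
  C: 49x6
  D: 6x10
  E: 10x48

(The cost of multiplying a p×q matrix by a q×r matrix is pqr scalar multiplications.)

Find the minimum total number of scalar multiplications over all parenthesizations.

Adjacent pairs: AB = 73·8·49 = 28616; BC = 8·49·6 = 2352; CD = 49·6·10 = 2940; DE = 6·10·48 = 2880.
Length 3: A..C: k=1: 0+2352+73·8·6=5856; k=2: 28616+0+73·49·6=50078 → min 5856 | B..D: k=2: 0+2940+8·49·10=6860; k=3: 2352+0+8·6·10=2832 → min 2832 | C..E: k=3: 0+2880+49·6·48=16992; k=4: 2940+0+49·10·48=26460 → min 16992.
Length 4: A..D: k=1: 0+2832+73·8·10=8672; k=2: 28616+2940+73·49·10=67326; k=3: 5856+0+73·6·10=10236 → min 8672 | B..E: k=2: 0+16992+8·49·48=35808; k=3: 2352+2880+8·6·48=7536; k=4: 2832+0+8·10·48=6672 → min 6672.
Length 5: A..E: k=1: 0+6672+73·8·48=34704; k=2: 28616+16992+73·49·48=217304; k=3: 5856+2880+73·6·48=29760; k=4: 8672+0+73·10·48=43712 → min 29760.
Optimal order: ((A·(B·C))·(D·E)) with cost 29760.

29760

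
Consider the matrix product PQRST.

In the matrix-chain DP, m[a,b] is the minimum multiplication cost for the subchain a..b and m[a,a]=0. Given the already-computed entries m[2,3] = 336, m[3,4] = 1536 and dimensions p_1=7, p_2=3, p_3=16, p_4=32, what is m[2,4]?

m[2,4] = min over k∈[2,3] of m[2,k]+m[k+1,4]+p_{1}·p_k·p_{4}.
k=2: 0 + 1536 + 7·3·32 = 2208; k=3: 336 + 0 + 7·16·32 = 3920.
Minimum: 2208 at k=2.

2208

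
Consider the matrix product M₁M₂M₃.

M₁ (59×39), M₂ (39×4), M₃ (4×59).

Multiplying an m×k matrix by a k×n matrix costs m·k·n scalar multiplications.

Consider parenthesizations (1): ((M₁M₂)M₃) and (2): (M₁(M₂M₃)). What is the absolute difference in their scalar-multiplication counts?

121835

Order (1) = ((M₁M₂)M₃): (M₁M₂): 59×39 by 39×4 → 59×4, cost 59·39·4 = 9204; ((M₁M₂)M₃): 59×4 by 4×59 → 59×59, cost 59·4·59 = 13924; cumulative 23128. Total 23128.
Order (2) = (M₁(M₂M₃)): (M₂M₃): 39×4 by 4×59 → 39×59, cost 39·4·59 = 9204; (M₁(M₂M₃)): 59×39 by 39×59 → 59×59, cost 59·39·59 = 135759; cumulative 144963. Total 144963.
Difference: |23128 − 144963| = 121835.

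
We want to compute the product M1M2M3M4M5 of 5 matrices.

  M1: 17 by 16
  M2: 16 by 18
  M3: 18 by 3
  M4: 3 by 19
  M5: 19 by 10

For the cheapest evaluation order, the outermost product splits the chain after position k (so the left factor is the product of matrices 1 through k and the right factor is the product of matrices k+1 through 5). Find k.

Adjacent pairs: M1M2 = 17·16·18 = 4896; M2M3 = 16·18·3 = 864; M3M4 = 18·3·19 = 1026; M4M5 = 3·19·10 = 570.
Length 3: M1..M3: k=1: 0+864+17·16·3=1680; k=2: 4896+0+17·18·3=5814 → min 1680 | M2..M4: k=2: 0+1026+16·18·19=6498; k=3: 864+0+16·3·19=1776 → min 1776 | M3..M5: k=3: 0+570+18·3·10=1110; k=4: 1026+0+18·19·10=4446 → min 1110.
Length 4: M1..M4: k=1: 0+1776+17·16·19=6944; k=2: 4896+1026+17·18·19=11736; k=3: 1680+0+17·3·19=2649 → min 2649 | M2..M5: k=2: 0+1110+16·18·10=3990; k=3: 864+570+16·3·10=1914; k=4: 1776+0+16·19·10=4816 → min 1914.
Top-level splits: k=1: (M1..M1)·(M2..M5) → 0+1914+17·16·10 = 4634; k=2: (M1..M2)·(M3..M5) → 4896+1110+17·18·10 = 9066; k=3: (M1..M3)·(M4..M5) → 1680+570+17·3·10 = 2760; k=4: (M1..M4)·(M5..M5) → 2649+0+17·19·10 = 5879.
Best split is after M3, i.e. k = 3.

3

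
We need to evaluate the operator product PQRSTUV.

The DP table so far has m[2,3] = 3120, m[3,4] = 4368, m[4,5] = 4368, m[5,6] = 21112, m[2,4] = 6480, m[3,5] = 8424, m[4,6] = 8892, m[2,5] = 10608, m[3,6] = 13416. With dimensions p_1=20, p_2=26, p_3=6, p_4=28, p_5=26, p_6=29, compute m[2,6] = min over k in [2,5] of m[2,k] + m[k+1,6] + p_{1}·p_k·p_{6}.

15492

m[2,6] = min over k∈[2,5] of m[2,k]+m[k+1,6]+p_{1}·p_k·p_{6}.
k=2: 0 + 13416 + 20·26·29 = 28496; k=3: 3120 + 8892 + 20·6·29 = 15492; k=4: 6480 + 21112 + 20·28·29 = 43832; k=5: 10608 + 0 + 20·26·29 = 25688.
Minimum: 15492 at k=3.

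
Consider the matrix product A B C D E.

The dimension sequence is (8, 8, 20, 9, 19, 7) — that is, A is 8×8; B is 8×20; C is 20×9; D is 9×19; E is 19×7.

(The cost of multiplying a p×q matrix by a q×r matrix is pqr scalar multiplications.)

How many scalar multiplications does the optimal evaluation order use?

Adjacent pairs: AB = 8·8·20 = 1280; BC = 8·20·9 = 1440; CD = 20·9·19 = 3420; DE = 9·19·7 = 1197.
Length 3: A..C: k=1: 0+1440+8·8·9=2016; k=2: 1280+0+8·20·9=2720 → min 2016 | B..D: k=2: 0+3420+8·20·19=6460; k=3: 1440+0+8·9·19=2808 → min 2808 | C..E: k=3: 0+1197+20·9·7=2457; k=4: 3420+0+20·19·7=6080 → min 2457.
Length 4: A..D: k=1: 0+2808+8·8·19=4024; k=2: 1280+3420+8·20·19=7740; k=3: 2016+0+8·9·19=3384 → min 3384 | B..E: k=2: 0+2457+8·20·7=3577; k=3: 1440+1197+8·9·7=3141; k=4: 2808+0+8·19·7=3872 → min 3141.
Length 5: A..E: k=1: 0+3141+8·8·7=3589; k=2: 1280+2457+8·20·7=4857; k=3: 2016+1197+8·9·7=3717; k=4: 3384+0+8·19·7=4448 → min 3589.
Optimal order: (A ((B C) (D E))) with cost 3589.

3589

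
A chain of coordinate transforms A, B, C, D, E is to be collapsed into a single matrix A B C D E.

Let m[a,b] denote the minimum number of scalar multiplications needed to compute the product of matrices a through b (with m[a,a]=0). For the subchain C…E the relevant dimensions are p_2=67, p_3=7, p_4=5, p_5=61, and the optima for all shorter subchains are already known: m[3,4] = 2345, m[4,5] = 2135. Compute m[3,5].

22780

m[3,5] = min over k∈[3,4] of m[3,k]+m[k+1,5]+p_{2}·p_k·p_{5}.
k=3: 0 + 2135 + 67·7·61 = 30744; k=4: 2345 + 0 + 67·5·61 = 22780.
Minimum: 22780 at k=4.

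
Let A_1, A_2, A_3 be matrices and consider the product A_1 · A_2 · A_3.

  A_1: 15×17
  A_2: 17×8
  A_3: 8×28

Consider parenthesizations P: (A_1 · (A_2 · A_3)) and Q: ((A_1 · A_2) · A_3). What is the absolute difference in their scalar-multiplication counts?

5548

Order P = (A_1 · (A_2 · A_3)): (A_2 · A_3): 17×8 by 8×28 → 17×28, cost 17·8·28 = 3808; (A_1 · (A_2 · A_3)): 15×17 by 17×28 → 15×28, cost 15·17·28 = 7140; cumulative 10948. Total 10948.
Order Q = ((A_1 · A_2) · A_3): (A_1 · A_2): 15×17 by 17×8 → 15×8, cost 15·17·8 = 2040; ((A_1 · A_2) · A_3): 15×8 by 8×28 → 15×28, cost 15·8·28 = 3360; cumulative 5400. Total 5400.
Difference: |10948 − 5400| = 5548.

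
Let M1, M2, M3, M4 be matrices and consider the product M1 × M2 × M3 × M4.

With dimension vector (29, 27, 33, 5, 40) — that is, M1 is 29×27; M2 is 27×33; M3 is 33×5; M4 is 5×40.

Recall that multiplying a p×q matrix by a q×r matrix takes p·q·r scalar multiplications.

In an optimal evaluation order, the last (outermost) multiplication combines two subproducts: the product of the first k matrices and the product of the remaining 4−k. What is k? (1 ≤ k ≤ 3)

3

Adjacent pairs: M1M2 = 29·27·33 = 25839; M2M3 = 27·33·5 = 4455; M3M4 = 33·5·40 = 6600.
Length 3: M1..M3: k=1: 0+4455+29·27·5=8370; k=2: 25839+0+29·33·5=30624 → min 8370 | M2..M4: k=2: 0+6600+27·33·40=42240; k=3: 4455+0+27·5·40=9855 → min 9855.
Top-level splits: k=1: (M1..M1)·(M2..M4) → 0+9855+29·27·40 = 41175; k=2: (M1..M2)·(M3..M4) → 25839+6600+29·33·40 = 70719; k=3: (M1..M3)·(M4..M4) → 8370+0+29·5·40 = 14170.
Best split is after M3, i.e. k = 3.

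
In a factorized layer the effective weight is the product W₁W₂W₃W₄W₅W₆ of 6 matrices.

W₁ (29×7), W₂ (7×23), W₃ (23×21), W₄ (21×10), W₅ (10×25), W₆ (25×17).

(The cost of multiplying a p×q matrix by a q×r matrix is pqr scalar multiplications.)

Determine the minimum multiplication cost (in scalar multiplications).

13027

Adjacent pairs: W₁W₂ = 29·7·23 = 4669; W₂W₃ = 7·23·21 = 3381; W₃W₄ = 23·21·10 = 4830; W₄W₅ = 21·10·25 = 5250; W₅W₆ = 10·25·17 = 4250.
Length 3: W₁..W₃: k=1: 0+3381+29·7·21=7644; k=2: 4669+0+29·23·21=18676 → min 7644 | W₂..W₄: k=2: 0+4830+7·23·10=6440; k=3: 3381+0+7·21·10=4851 → min 4851 | W₃..W₅: k=3: 0+5250+23·21·25=17325; k=4: 4830+0+23·10·25=10580 → min 10580 | W₄..W₆: k=4: 0+4250+21·10·17=7820; k=5: 5250+0+21·25·17=14175 → min 7820.
Length 4: W₁..W₄: k=1: 0+4851+29·7·10=6881; k=2: 4669+4830+29·23·10=16169; k=3: 7644+0+29·21·10=13734 → min 6881 | W₂..W₅: k=2: 0+10580+7·23·25=14605; k=3: 3381+5250+7·21·25=12306; k=4: 4851+0+7·10·25=6601 → min 6601 | W₃..W₆: k=3: 0+7820+23·21·17=16031; k=4: 4830+4250+23·10·17=12990; k=5: 10580+0+23·25·17=20355 → min 12990.
Length 5: W₁..W₅: k=1: 0+6601+29·7·25=11676; k=2: 4669+10580+29·23·25=31924; k=3: 7644+5250+29·21·25=28119; k=4: 6881+0+29·10·25=14131 → min 11676 | W₂..W₆: k=2: 0+12990+7·23·17=15727; k=3: 3381+7820+7·21·17=13700; k=4: 4851+4250+7·10·17=10291; k=5: 6601+0+7·25·17=9576 → min 9576.
Length 6: W₁..W₆: k=1: 0+9576+29·7·17=13027; k=2: 4669+12990+29·23·17=28998; k=3: 7644+7820+29·21·17=25817; k=4: 6881+4250+29·10·17=16061; k=5: 11676+0+29·25·17=24001 → min 13027.
Optimal order: (W₁((((W₂W₃)W₄)W₅)W₆)) with cost 13027.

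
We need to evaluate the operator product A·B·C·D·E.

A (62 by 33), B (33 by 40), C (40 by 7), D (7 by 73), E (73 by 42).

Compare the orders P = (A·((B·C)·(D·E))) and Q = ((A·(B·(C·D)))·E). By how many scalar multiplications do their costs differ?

Order P = (A·((B·C)·(D·E))): (B·C): 33×40 by 40×7 → 33×7, cost 33·40·7 = 9240; (D·E): 7×73 by 73×42 → 7×42, cost 7·73·42 = 21462; ((B·C)·(D·E)): 33×7 by 7×42 → 33×42, cost 33·7·42 = 9702; cumulative 40404; (A·((B·C)·(D·E))): 62×33 by 33×42 → 62×42, cost 62·33·42 = 85932; cumulative 126336. Total 126336.
Order Q = ((A·(B·(C·D)))·E): (C·D): 40×7 by 7×73 → 40×73, cost 40·7·73 = 20440; (B·(C·D)): 33×40 by 40×73 → 33×73, cost 33·40·73 = 96360; cumulative 116800; (A·(B·(C·D))): 62×33 by 33×73 → 62×73, cost 62·33·73 = 149358; cumulative 266158; ((A·(B·(C·D)))·E): 62×73 by 73×42 → 62×42, cost 62·73·42 = 190092; cumulative 456250. Total 456250.
Difference: |126336 − 456250| = 329914.

329914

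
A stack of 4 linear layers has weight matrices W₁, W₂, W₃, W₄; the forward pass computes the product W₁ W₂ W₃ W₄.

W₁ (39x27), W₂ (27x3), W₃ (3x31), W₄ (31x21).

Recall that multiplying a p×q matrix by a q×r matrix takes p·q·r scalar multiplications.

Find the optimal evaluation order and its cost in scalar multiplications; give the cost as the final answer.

Adjacent pairs: W₁W₂ = 39·27·3 = 3159; W₂W₃ = 27·3·31 = 2511; W₃W₄ = 3·31·21 = 1953.
Length 3: W₁..W₃: k=1: 0+2511+39·27·31=35154; k=2: 3159+0+39·3·31=6786 → min 6786 | W₂..W₄: k=2: 0+1953+27·3·21=3654; k=3: 2511+0+27·31·21=20088 → min 3654.
Length 4: W₁..W₄: k=1: 0+3654+39·27·21=25767; k=2: 3159+1953+39·3·21=7569; k=3: 6786+0+39·31·21=32175 → min 7569.
Optimal parenthesization: ((W₁ W₂) (W₃ W₄)) with cost 7569.

7569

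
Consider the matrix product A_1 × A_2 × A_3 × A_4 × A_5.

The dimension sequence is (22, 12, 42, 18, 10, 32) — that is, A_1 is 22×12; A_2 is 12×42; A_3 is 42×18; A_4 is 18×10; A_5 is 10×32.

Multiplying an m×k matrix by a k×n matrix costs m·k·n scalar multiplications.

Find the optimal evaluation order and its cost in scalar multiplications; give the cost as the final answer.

Adjacent pairs: A_1A_2 = 22·12·42 = 11088; A_2A_3 = 12·42·18 = 9072; A_3A_4 = 42·18·10 = 7560; A_4A_5 = 18·10·32 = 5760.
Length 3: A_1..A_3: k=1: 0+9072+22·12·18=13824; k=2: 11088+0+22·42·18=27720 → min 13824 | A_2..A_4: k=2: 0+7560+12·42·10=12600; k=3: 9072+0+12·18·10=11232 → min 11232 | A_3..A_5: k=3: 0+5760+42·18·32=29952; k=4: 7560+0+42·10·32=21000 → min 21000.
Length 4: A_1..A_4: k=1: 0+11232+22·12·10=13872; k=2: 11088+7560+22·42·10=27888; k=3: 13824+0+22·18·10=17784 → min 13872 | A_2..A_5: k=2: 0+21000+12·42·32=37128; k=3: 9072+5760+12·18·32=21744; k=4: 11232+0+12·10·32=15072 → min 15072.
Length 5: A_1..A_5: k=1: 0+15072+22·12·32=23520; k=2: 11088+21000+22·42·32=61656; k=3: 13824+5760+22·18·32=32256; k=4: 13872+0+22·10·32=20912 → min 20912.
Optimal parenthesization: ((A_1 × ((A_2 × A_3) × A_4)) × A_5) with cost 20912.

20912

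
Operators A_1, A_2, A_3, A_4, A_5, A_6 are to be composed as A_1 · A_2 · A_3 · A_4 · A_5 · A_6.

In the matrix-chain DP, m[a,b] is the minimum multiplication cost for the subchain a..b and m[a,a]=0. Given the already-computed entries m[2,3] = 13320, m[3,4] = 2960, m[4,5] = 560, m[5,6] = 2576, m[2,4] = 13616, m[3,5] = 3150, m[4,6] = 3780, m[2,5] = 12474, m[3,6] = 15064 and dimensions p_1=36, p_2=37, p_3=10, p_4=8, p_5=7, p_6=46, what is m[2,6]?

24066

m[2,6] = min over k∈[2,5] of m[2,k]+m[k+1,6]+p_{1}·p_k·p_{6}.
k=2: 0 + 15064 + 36·37·46 = 76336; k=3: 13320 + 3780 + 36·10·46 = 33660; k=4: 13616 + 2576 + 36·8·46 = 29440; k=5: 12474 + 0 + 36·7·46 = 24066.
Minimum: 24066 at k=5.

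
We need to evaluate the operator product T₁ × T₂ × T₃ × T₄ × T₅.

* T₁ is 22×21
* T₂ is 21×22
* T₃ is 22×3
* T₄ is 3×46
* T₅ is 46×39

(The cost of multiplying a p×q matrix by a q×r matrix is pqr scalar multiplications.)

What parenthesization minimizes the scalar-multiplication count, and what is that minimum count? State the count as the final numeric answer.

Adjacent pairs: T₁T₂ = 22·21·22 = 10164; T₂T₃ = 21·22·3 = 1386; T₃T₄ = 22·3·46 = 3036; T₄T₅ = 3·46·39 = 5382.
Length 3: T₁..T₃: k=1: 0+1386+22·21·3=2772; k=2: 10164+0+22·22·3=11616 → min 2772 | T₂..T₄: k=2: 0+3036+21·22·46=24288; k=3: 1386+0+21·3·46=4284 → min 4284 | T₃..T₅: k=3: 0+5382+22·3·39=7956; k=4: 3036+0+22·46·39=42504 → min 7956.
Length 4: T₁..T₄: k=1: 0+4284+22·21·46=25536; k=2: 10164+3036+22·22·46=35464; k=3: 2772+0+22·3·46=5808 → min 5808 | T₂..T₅: k=2: 0+7956+21·22·39=25974; k=3: 1386+5382+21·3·39=9225; k=4: 4284+0+21·46·39=41958 → min 9225.
Length 5: T₁..T₅: k=1: 0+9225+22·21·39=27243; k=2: 10164+7956+22·22·39=36996; k=3: 2772+5382+22·3·39=10728; k=4: 5808+0+22·46·39=45276 → min 10728.
Optimal parenthesization: ((T₁ × (T₂ × T₃)) × (T₄ × T₅)) with cost 10728.

10728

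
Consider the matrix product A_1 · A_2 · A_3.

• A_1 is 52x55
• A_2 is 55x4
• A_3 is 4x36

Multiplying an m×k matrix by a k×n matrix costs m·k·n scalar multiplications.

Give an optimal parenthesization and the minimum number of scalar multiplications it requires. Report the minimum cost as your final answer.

(A_1 · (A_2 · A_3)): cost 110880.
((A_1 · A_2) · A_3): cost 18928.
Optimal: ((A_1 · A_2) · A_3) with cost 18928.

18928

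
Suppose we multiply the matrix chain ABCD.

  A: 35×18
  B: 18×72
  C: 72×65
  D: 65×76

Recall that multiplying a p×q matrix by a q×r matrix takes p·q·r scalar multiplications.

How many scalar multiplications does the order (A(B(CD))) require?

(CD): 72×65 by 65×76 → 72×76, cost 72·65·76 = 355680
(B(CD)): 18×72 by 72×76 → 18×76, cost 18·72·76 = 98496; cumulative 454176
(A(B(CD))): 35×18 by 18×76 → 35×76, cost 35·18·76 = 47880; cumulative 502056
Total: 502056 scalar multiplications.

502056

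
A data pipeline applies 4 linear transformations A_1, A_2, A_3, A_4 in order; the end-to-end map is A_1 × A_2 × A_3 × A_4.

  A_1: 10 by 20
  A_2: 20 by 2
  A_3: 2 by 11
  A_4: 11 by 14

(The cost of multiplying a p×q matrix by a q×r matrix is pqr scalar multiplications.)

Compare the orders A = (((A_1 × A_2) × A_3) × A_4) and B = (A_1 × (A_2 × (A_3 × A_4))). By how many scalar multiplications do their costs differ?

1508

Order A = (((A_1 × A_2) × A_3) × A_4): (A_1 × A_2): 10×20 by 20×2 → 10×2, cost 10·20·2 = 400; ((A_1 × A_2) × A_3): 10×2 by 2×11 → 10×11, cost 10·2·11 = 220; cumulative 620; (((A_1 × A_2) × A_3) × A_4): 10×11 by 11×14 → 10×14, cost 10·11·14 = 1540; cumulative 2160. Total 2160.
Order B = (A_1 × (A_2 × (A_3 × A_4))): (A_3 × A_4): 2×11 by 11×14 → 2×14, cost 2·11·14 = 308; (A_2 × (A_3 × A_4)): 20×2 by 2×14 → 20×14, cost 20·2·14 = 560; cumulative 868; (A_1 × (A_2 × (A_3 × A_4))): 10×20 by 20×14 → 10×14, cost 10·20·14 = 2800; cumulative 3668. Total 3668.
Difference: |2160 − 3668| = 1508.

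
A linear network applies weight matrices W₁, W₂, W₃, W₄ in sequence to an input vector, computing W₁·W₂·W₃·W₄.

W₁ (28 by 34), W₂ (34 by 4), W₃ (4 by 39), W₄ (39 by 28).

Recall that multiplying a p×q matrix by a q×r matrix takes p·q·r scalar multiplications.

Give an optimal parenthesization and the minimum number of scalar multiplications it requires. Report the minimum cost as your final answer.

11312

Adjacent pairs: W₁W₂ = 28·34·4 = 3808; W₂W₃ = 34·4·39 = 5304; W₃W₄ = 4·39·28 = 4368.
Length 3: W₁..W₃: k=1: 0+5304+28·34·39=42432; k=2: 3808+0+28·4·39=8176 → min 8176 | W₂..W₄: k=2: 0+4368+34·4·28=8176; k=3: 5304+0+34·39·28=42432 → min 8176.
Length 4: W₁..W₄: k=1: 0+8176+28·34·28=34832; k=2: 3808+4368+28·4·28=11312; k=3: 8176+0+28·39·28=38752 → min 11312.
Optimal parenthesization: ((W₁·W₂)·(W₃·W₄)) with cost 11312.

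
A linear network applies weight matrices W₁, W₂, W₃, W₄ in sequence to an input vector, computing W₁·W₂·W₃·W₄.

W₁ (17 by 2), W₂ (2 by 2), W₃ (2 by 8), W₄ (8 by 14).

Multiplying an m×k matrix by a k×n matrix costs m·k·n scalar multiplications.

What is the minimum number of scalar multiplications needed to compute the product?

732

Adjacent pairs: W₁W₂ = 17·2·2 = 68; W₂W₃ = 2·2·8 = 32; W₃W₄ = 2·8·14 = 224.
Length 3: W₁..W₃: k=1: 0+32+17·2·8=304; k=2: 68+0+17·2·8=340 → min 304 | W₂..W₄: k=2: 0+224+2·2·14=280; k=3: 32+0+2·8·14=256 → min 256.
Length 4: W₁..W₄: k=1: 0+256+17·2·14=732; k=2: 68+224+17·2·14=768; k=3: 304+0+17·8·14=2208 → min 732.
Optimal order: (W₁·((W₂·W₃)·W₄)) with cost 732.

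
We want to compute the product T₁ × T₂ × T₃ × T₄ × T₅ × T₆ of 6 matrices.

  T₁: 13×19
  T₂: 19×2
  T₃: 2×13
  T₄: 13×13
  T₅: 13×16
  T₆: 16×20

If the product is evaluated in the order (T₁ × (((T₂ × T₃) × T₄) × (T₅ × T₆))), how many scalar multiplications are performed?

(T₂ × T₃): 19×2 by 2×13 → 19×13, cost 19·2·13 = 494
((T₂ × T₃) × T₄): 19×13 by 13×13 → 19×13, cost 19·13·13 = 3211; cumulative 3705
(T₅ × T₆): 13×16 by 16×20 → 13×20, cost 13·16·20 = 4160
(((T₂ × T₃) × T₄) × (T₅ × T₆)): 19×13 by 13×20 → 19×20, cost 19·13·20 = 4940; cumulative 12805
(T₁ × (((T₂ × T₃) × T₄) × (T₅ × T₆))): 13×19 by 19×20 → 13×20, cost 13·19·20 = 4940; cumulative 17745
Total: 17745 scalar multiplications.

17745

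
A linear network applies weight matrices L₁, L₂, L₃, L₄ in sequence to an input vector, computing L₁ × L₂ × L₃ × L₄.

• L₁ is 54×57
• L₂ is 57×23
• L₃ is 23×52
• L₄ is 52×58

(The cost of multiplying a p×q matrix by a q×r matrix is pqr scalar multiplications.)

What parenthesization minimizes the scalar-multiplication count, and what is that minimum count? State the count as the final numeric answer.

212198

Adjacent pairs: L₁L₂ = 54·57·23 = 70794; L₂L₃ = 57·23·52 = 68172; L₃L₄ = 23·52·58 = 69368.
Length 3: L₁..L₃: k=1: 0+68172+54·57·52=228228; k=2: 70794+0+54·23·52=135378 → min 135378 | L₂..L₄: k=2: 0+69368+57·23·58=145406; k=3: 68172+0+57·52·58=240084 → min 145406.
Length 4: L₁..L₄: k=1: 0+145406+54·57·58=323930; k=2: 70794+69368+54·23·58=212198; k=3: 135378+0+54·52·58=298242 → min 212198.
Optimal parenthesization: ((L₁ × L₂) × (L₃ × L₄)) with cost 212198.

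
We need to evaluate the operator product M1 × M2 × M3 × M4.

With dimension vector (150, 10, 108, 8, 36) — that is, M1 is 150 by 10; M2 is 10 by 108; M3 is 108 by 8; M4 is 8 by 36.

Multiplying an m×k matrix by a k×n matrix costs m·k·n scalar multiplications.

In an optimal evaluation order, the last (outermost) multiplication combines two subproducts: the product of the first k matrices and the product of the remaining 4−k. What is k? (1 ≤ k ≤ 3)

3

Adjacent pairs: M1M2 = 150·10·108 = 162000; M2M3 = 10·108·8 = 8640; M3M4 = 108·8·36 = 31104.
Length 3: M1..M3: k=1: 0+8640+150·10·8=20640; k=2: 162000+0+150·108·8=291600 → min 20640 | M2..M4: k=2: 0+31104+10·108·36=69984; k=3: 8640+0+10·8·36=11520 → min 11520.
Top-level splits: k=1: (M1..M1)·(M2..M4) → 0+11520+150·10·36 = 65520; k=2: (M1..M2)·(M3..M4) → 162000+31104+150·108·36 = 776304; k=3: (M1..M3)·(M4..M4) → 20640+0+150·8·36 = 63840.
Best split is after M3, i.e. k = 3.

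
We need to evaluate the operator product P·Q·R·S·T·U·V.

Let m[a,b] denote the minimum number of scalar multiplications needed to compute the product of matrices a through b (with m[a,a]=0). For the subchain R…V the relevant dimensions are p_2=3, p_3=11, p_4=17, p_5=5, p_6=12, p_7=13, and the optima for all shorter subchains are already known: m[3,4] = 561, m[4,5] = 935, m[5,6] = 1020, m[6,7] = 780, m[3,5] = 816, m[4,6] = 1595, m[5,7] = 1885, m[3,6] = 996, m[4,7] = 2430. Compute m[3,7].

1464

m[3,7] = min over k∈[3,6] of m[3,k]+m[k+1,7]+p_{2}·p_k·p_{7}.
k=3: 0 + 2430 + 3·11·13 = 2859; k=4: 561 + 1885 + 3·17·13 = 3109; k=5: 816 + 780 + 3·5·13 = 1791; k=6: 996 + 0 + 3·12·13 = 1464.
Minimum: 1464 at k=6.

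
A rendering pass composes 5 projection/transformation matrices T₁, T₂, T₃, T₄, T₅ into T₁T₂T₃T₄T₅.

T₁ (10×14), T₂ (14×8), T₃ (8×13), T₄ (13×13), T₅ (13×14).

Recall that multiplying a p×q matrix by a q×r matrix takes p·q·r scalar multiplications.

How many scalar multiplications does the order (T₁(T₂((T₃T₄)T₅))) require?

6336

(T₃T₄): 8×13 by 13×13 → 8×13, cost 8·13·13 = 1352
((T₃T₄)T₅): 8×13 by 13×14 → 8×14, cost 8·13·14 = 1456; cumulative 2808
(T₂((T₃T₄)T₅)): 14×8 by 8×14 → 14×14, cost 14·8·14 = 1568; cumulative 4376
(T₁(T₂((T₃T₄)T₅))): 10×14 by 14×14 → 10×14, cost 10·14·14 = 1960; cumulative 6336
Total: 6336 scalar multiplications.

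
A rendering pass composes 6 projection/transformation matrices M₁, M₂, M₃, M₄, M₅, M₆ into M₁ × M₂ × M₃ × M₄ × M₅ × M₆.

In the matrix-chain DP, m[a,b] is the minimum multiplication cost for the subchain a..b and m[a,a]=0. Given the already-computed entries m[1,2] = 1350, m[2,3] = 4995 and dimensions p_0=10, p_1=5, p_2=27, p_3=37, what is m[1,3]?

6845

m[1,3] = min over k∈[1,2] of m[1,k]+m[k+1,3]+p_{0}·p_k·p_{3}.
k=1: 0 + 4995 + 10·5·37 = 6845; k=2: 1350 + 0 + 10·27·37 = 11340.
Minimum: 6845 at k=1.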